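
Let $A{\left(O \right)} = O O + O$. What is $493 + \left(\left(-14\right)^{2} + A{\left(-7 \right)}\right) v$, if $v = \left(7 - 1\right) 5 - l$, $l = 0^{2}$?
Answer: $7633$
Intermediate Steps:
$A{\left(O \right)} = O + O^{2}$ ($A{\left(O \right)} = O^{2} + O = O + O^{2}$)
$l = 0$
$v = 30$ ($v = \left(7 - 1\right) 5 - 0 = 6 \cdot 5 + 0 = 30 + 0 = 30$)
$493 + \left(\left(-14\right)^{2} + A{\left(-7 \right)}\right) v = 493 + \left(\left(-14\right)^{2} - 7 \left(1 - 7\right)\right) 30 = 493 + \left(196 - -42\right) 30 = 493 + \left(196 + 42\right) 30 = 493 + 238 \cdot 30 = 493 + 7140 = 7633$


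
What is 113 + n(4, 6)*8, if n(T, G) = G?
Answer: 161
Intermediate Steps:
113 + n(4, 6)*8 = 113 + 6*8 = 113 + 48 = 161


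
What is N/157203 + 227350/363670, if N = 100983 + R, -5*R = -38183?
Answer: 37620895991/28585007505 ≈ 1.3161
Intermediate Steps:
R = 38183/5 (R = -⅕*(-38183) = 38183/5 ≈ 7636.6)
N = 543098/5 (N = 100983 + 38183/5 = 543098/5 ≈ 1.0862e+5)
N/157203 + 227350/363670 = (543098/5)/157203 + 227350/363670 = (543098/5)*(1/157203) + 227350*(1/363670) = 543098/786015 + 22735/36367 = 37620895991/28585007505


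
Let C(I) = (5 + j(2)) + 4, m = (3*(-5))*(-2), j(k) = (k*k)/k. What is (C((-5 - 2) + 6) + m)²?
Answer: 1681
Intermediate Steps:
j(k) = k (j(k) = k²/k = k)
m = 30 (m = -15*(-2) = 30)
C(I) = 11 (C(I) = (5 + 2) + 4 = 7 + 4 = 11)
(C((-5 - 2) + 6) + m)² = (11 + 30)² = 41² = 1681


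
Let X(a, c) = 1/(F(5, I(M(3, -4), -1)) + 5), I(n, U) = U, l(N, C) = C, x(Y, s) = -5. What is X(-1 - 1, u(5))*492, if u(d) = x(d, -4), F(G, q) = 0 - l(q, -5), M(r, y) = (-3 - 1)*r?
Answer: 246/5 ≈ 49.200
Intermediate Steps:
M(r, y) = -4*r
F(G, q) = 5 (F(G, q) = 0 - 1*(-5) = 0 + 5 = 5)
u(d) = -5
X(a, c) = ⅒ (X(a, c) = 1/(5 + 5) = 1/10 = ⅒)
X(-1 - 1, u(5))*492 = (⅒)*492 = 246/5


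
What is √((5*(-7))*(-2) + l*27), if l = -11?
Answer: I*√227 ≈ 15.067*I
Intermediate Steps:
√((5*(-7))*(-2) + l*27) = √((5*(-7))*(-2) - 11*27) = √(-35*(-2) - 297) = √(70 - 297) = √(-227) = I*√227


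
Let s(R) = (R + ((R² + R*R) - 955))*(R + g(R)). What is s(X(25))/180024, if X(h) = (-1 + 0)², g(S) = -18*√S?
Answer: 2023/22503 ≈ 0.089899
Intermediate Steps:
X(h) = 1 (X(h) = (-1)² = 1)
s(R) = (R - 18*√R)*(-955 + R + 2*R²) (s(R) = (R + ((R² + R*R) - 955))*(R - 18*√R) = (R + ((R² + R²) - 955))*(R - 18*√R) = (R + (2*R² - 955))*(R - 18*√R) = (R + (-955 + 2*R²))*(R - 18*√R) = (-955 + R + 2*R²)*(R - 18*√R) = (R - 18*√R)*(-955 + R + 2*R²))
s(X(25))/180024 = (1² - 955*1 - 36*1^(5/2) - 18*1^(3/2) + 2*1³ + 17190*√1)/180024 = (1 - 955 - 36*1 - 18*1 + 2*1 + 17190*1)*(1/180024) = (1 - 955 - 36 - 18 + 2 + 17190)*(1/180024) = 16184*(1/180024) = 2023/22503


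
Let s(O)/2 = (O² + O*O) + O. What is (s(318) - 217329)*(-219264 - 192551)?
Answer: -77340092445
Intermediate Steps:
s(O) = 2*O + 4*O² (s(O) = 2*((O² + O*O) + O) = 2*((O² + O²) + O) = 2*(2*O² + O) = 2*(O + 2*O²) = 2*O + 4*O²)
(s(318) - 217329)*(-219264 - 192551) = (2*318*(1 + 2*318) - 217329)*(-219264 - 192551) = (2*318*(1 + 636) - 217329)*(-411815) = (2*318*637 - 217329)*(-411815) = (405132 - 217329)*(-411815) = 187803*(-411815) = -77340092445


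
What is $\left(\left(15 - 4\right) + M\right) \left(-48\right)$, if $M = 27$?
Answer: $-1824$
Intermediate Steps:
$\left(\left(15 - 4\right) + M\right) \left(-48\right) = \left(\left(15 - 4\right) + 27\right) \left(-48\right) = \left(11 + 27\right) \left(-48\right) = 38 \left(-48\right) = -1824$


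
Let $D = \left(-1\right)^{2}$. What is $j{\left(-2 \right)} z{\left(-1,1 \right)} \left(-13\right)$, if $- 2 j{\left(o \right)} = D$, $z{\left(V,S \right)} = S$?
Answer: $\frac{13}{2} \approx 6.5$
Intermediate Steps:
$D = 1$
$j{\left(o \right)} = - \frac{1}{2}$ ($j{\left(o \right)} = \left(- \frac{1}{2}\right) 1 = - \frac{1}{2}$)
$j{\left(-2 \right)} z{\left(-1,1 \right)} \left(-13\right) = \left(- \frac{1}{2}\right) 1 \left(-13\right) = \left(- \frac{1}{2}\right) \left(-13\right) = \frac{13}{2}$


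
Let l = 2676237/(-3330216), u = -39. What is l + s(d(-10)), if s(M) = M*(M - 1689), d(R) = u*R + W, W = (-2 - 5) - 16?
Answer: -538578964607/1110072 ≈ -4.8518e+5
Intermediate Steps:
W = -23 (W = -7 - 16 = -23)
d(R) = -23 - 39*R (d(R) = -39*R - 23 = -23 - 39*R)
s(M) = M*(-1689 + M)
l = -892079/1110072 (l = 2676237*(-1/3330216) = -892079/1110072 ≈ -0.80362)
l + s(d(-10)) = -892079/1110072 + (-23 - 39*(-10))*(-1689 + (-23 - 39*(-10))) = -892079/1110072 + (-23 + 390)*(-1689 + (-23 + 390)) = -892079/1110072 + 367*(-1689 + 367) = -892079/1110072 + 367*(-1322) = -892079/1110072 - 485174 = -538578964607/1110072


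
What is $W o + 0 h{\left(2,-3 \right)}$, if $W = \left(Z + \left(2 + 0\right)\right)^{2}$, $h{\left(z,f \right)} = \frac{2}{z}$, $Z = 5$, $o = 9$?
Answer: $441$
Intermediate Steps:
$W = 49$ ($W = \left(5 + \left(2 + 0\right)\right)^{2} = \left(5 + 2\right)^{2} = 7^{2} = 49$)
$W o + 0 h{\left(2,-3 \right)} = 49 \cdot 9 + 0 \cdot \frac{2}{2} = 441 + 0 \cdot 2 \cdot \frac{1}{2} = 441 + 0 \cdot 1 = 441 + 0 = 441$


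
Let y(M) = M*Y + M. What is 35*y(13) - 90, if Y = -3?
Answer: -1000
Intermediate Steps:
y(M) = -2*M (y(M) = M*(-3) + M = -3*M + M = -2*M)
35*y(13) - 90 = 35*(-2*13) - 90 = 35*(-26) - 90 = -910 - 90 = -1000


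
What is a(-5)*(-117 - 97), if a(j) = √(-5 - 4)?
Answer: -642*I ≈ -642.0*I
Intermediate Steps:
a(j) = 3*I (a(j) = √(-9) = 3*I)
a(-5)*(-117 - 97) = (3*I)*(-117 - 97) = (3*I)*(-214) = -642*I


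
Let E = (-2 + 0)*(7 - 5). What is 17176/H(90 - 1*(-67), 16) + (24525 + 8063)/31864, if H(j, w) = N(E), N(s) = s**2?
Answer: 4279824/3983 ≈ 1074.5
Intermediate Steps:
E = -4 (E = -2*2 = -4)
H(j, w) = 16 (H(j, w) = (-4)**2 = 16)
17176/H(90 - 1*(-67), 16) + (24525 + 8063)/31864 = 17176/16 + (24525 + 8063)/31864 = 17176*(1/16) + 32588*(1/31864) = 2147/2 + 8147/7966 = 4279824/3983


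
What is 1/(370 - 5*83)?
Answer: -1/45 ≈ -0.022222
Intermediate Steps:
1/(370 - 5*83) = 1/(370 - 1*415) = 1/(370 - 415) = 1/(-45) = -1/45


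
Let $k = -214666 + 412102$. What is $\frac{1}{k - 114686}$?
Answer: $\frac{1}{82750} \approx 1.2085 \cdot 10^{-5}$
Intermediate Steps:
$k = 197436$
$\frac{1}{k - 114686} = \frac{1}{197436 - 114686} = \frac{1}{82750}$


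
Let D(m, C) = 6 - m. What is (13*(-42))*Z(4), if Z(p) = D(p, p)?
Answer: -1092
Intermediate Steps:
Z(p) = 6 - p
(13*(-42))*Z(4) = (13*(-42))*(6 - 1*4) = -546*(6 - 4) = -546*2 = -1092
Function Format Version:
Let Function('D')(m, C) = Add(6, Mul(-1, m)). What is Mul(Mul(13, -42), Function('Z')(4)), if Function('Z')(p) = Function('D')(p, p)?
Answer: -1092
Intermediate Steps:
Function('Z')(p) = Add(6, Mul(-1, p))
Mul(Mul(13, -42), Function('Z')(4)) = Mul(Mul(13, -42), Add(6, Mul(-1, 4))) = Mul(-546, Add(6, -4)) = Mul(-546, 2) = -1092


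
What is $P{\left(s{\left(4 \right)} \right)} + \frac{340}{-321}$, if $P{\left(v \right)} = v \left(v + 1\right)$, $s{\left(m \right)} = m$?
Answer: $\frac{6080}{321} \approx 18.941$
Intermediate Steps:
$P{\left(v \right)} = v \left(1 + v\right)$
$P{\left(s{\left(4 \right)} \right)} + \frac{340}{-321} = 4 \left(1 + 4\right) + \frac{340}{-321} = 4 \cdot 5 + 340 \left(- \frac{1}{321}\right) = 20 - \frac{340}{321} = \frac{6080}{321}$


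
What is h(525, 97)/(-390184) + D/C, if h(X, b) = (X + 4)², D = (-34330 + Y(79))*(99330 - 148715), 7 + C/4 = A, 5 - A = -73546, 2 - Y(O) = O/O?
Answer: 82676413621793/14347846048 ≈ 5762.3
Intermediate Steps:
Y(O) = 1 (Y(O) = 2 - O/O = 2 - 1*1 = 2 - 1 = 1)
A = 73551 (A = 5 - 1*(-73546) = 5 + 73546 = 73551)
C = 294176 (C = -28 + 4*73551 = -28 + 294204 = 294176)
D = 1695337665 (D = (-34330 + 1)*(99330 - 148715) = -34329*(-49385) = 1695337665)
h(X, b) = (4 + X)²
h(525, 97)/(-390184) + D/C = (4 + 525)²/(-390184) + 1695337665/294176 = 529²*(-1/390184) + 1695337665*(1/294176) = 279841*(-1/390184) + 1695337665/294176 = -279841/390184 + 1695337665/294176 = 82676413621793/14347846048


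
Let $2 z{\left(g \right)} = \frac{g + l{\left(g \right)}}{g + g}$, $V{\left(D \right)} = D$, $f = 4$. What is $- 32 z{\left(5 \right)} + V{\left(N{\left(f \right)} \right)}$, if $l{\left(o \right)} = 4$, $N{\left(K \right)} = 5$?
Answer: $- \frac{47}{5} \approx -9.4$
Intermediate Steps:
$z{\left(g \right)} = \frac{4 + g}{4 g}$ ($z{\left(g \right)} = \frac{\left(g + 4\right) \frac{1}{g + g}}{2} = \frac{\left(4 + g\right) \frac{1}{2 g}}{2} = \frac{\frac{1}{2} \frac{1}{g} \left(4 + g\right)}{2} = \frac{4 + g}{4 g}$)
$- 32 z{\left(5 \right)} + V{\left(N{\left(f \right)} \right)} = - 32 \frac{4 + 5}{4 \cdot 5} + 5 = - 32 \cdot \frac{1}{4} \cdot \frac{1}{5} \cdot 9 + 5 = \left(-32\right) \frac{9}{20} + 5 = - \frac{72}{5} + 5 = - \frac{47}{5}$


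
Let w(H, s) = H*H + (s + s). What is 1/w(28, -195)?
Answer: 1/394 ≈ 0.0025381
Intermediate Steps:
w(H, s) = H**2 + 2*s
1/w(28, -195) = 1/(28**2 + 2*(-195)) = 1/(784 - 390) = 1/394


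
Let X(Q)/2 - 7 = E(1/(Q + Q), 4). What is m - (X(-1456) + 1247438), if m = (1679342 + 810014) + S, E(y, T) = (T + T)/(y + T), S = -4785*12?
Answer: 13795638556/11647 ≈ 1.1845e+6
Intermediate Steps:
S = -57420
E(y, T) = 2*T/(T + y) (E(y, T) = (2*T)/(T + y) = 2*T/(T + y))
X(Q) = 14 + 16/(4 + 1/(2*Q)) (X(Q) = 14 + 2*(2*4/(4 + 1/(Q + Q))) = 14 + 2*(2*4/(4 + 1/(2*Q))) = 14 + 2*(8/(4 + 1/(2*Q))) = 14 + 16/(4 + 1/(2*Q)))
m = 2431936 (m = (1679342 + 810014) - 57420 = 2489356 - 57420 = 2431936)
m - (X(-1456) + 1247438) = 2431936 - (2*(7 + 72*(-1456))/(1 + 8*(-1456)) + 1247438) = 2431936 - (2*(7 - 104832)/(1 - 11648) + 1247438) = 2431936 - (2*(-104825)/(-11647) + 1247438) = 2431936 - (2*(-1/11647)*(-104825) + 1247438) = 2431936 - (209650/11647 + 1247438) = 2431936 - 1*14529120036/11647 = 2431936 - 14529120036/11647 = 13795638556/11647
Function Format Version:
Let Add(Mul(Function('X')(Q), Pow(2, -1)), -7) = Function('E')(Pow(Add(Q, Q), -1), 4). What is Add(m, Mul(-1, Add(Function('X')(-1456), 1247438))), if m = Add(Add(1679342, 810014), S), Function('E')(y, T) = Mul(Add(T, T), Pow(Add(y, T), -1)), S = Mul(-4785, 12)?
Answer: Rational(13795638556, 11647) ≈ 1.1845e+6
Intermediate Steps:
S = -57420
Function('E')(y, T) = Mul(2, T, Pow(Add(T, y), -1)) (Function('E')(y, T) = Mul(Mul(2, T), Pow(Add(T, y), -1)) = Mul(2, T, Pow(Add(T, y), -1)))
Function('X')(Q) = Add(14, Mul(16, Pow(Add(4, Mul(Rational(1, 2), Pow(Q, -1))), -1))) (Function('X')(Q) = Add(14, Mul(2, Mul(2, 4, Pow(Add(4, Pow(Add(Q, Q), -1)), -1)))) = Add(14, Mul(2, Mul(2, 4, Pow(Add(4, Pow(Mul(2, Q), -1)), -1)))) = Add(14, Mul(2, Mul(2, 4, Pow(Add(4, Mul(Rational(1, 2), Pow(Q, -1))), -1)))) = Add(14, Mul(2, Mul(8, Pow(Add(4, Mul(Rational(1, 2), Pow(Q, -1))), -1)))) = Add(14, Mul(16, Pow(Add(4, Mul(Rational(1, 2), Pow(Q, -1))), -1))))
m = 2431936 (m = Add(Add(1679342, 810014), -57420) = Add(2489356, -57420) = 2431936)
Add(m, Mul(-1, Add(Function('X')(-1456), 1247438))) = Add(2431936, Mul(-1, Add(Mul(2, Pow(Add(1, Mul(8, -1456)), -1), Add(7, Mul(72, -1456))), 1247438))) = Add(2431936, Mul(-1, Add(Mul(2, Pow(Add(1, -11648), -1), Add(7, -104832)), 1247438))) = Add(2431936, Mul(-1, Add(Mul(2, Pow(-11647, -1), -104825), 1247438))) = Add(2431936, Mul(-1, Add(Mul(2, Rational(-1, 11647), -104825), 1247438))) = Add(2431936, Mul(-1, Add(Rational(209650, 11647), 1247438))) = Add(2431936, Mul(-1, Rational(14529120036, 11647))) = Add(2431936, Rational(-14529120036, 11647)) = Rational(13795638556, 11647)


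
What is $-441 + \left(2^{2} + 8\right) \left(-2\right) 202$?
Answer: $-5289$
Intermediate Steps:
$-441 + \left(2^{2} + 8\right) \left(-2\right) 202 = -441 + \left(4 + 8\right) \left(-2\right) 202 = -441 + 12 \left(-2\right) 202 = -441 - 4848 = -5289$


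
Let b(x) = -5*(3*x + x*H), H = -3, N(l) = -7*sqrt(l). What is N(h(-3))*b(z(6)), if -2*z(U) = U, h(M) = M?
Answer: 0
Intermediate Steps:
z(U) = -U/2
b(x) = 0 (b(x) = -5*(3*x + x*(-3)) = -5*(3*x - 3*x) = -5*0 = 0)
N(h(-3))*b(z(6)) = -7*I*sqrt(3)*0 = 0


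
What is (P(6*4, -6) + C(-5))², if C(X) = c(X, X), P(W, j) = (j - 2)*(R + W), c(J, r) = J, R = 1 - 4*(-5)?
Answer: 133225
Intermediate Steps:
R = 21 (R = 1 + 20 = 21)
P(W, j) = (-2 + j)*(21 + W) (P(W, j) = (j - 2)*(21 + W) = (-2 + j)*(21 + W))
C(X) = X
(P(6*4, -6) + C(-5))² = ((-42 - 12*4 + 21*(-6) + (6*4)*(-6)) - 5)² = ((-42 - 2*24 - 126 + 24*(-6)) - 5)² = ((-42 - 48 - 126 - 144) - 5)² = (-360 - 5)² = (-365)² = 133225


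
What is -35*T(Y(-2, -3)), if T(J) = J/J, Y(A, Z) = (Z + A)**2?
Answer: -35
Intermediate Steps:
Y(A, Z) = (A + Z)**2
T(J) = 1
-35*T(Y(-2, -3)) = -35*1 = -35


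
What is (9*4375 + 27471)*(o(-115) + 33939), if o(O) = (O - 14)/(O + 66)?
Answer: 111174256440/49 ≈ 2.2689e+9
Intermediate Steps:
o(O) = (-14 + O)/(66 + O)
(9*4375 + 27471)*(o(-115) + 33939) = (9*4375 + 27471)*((-14 - 115)/(66 - 115) + 33939) = (39375 + 27471)*(-129/(-49) + 33939) = 66846*(-1/49*(-129) + 33939) = 66846*(129/49 + 33939) = 66846*(1663140/49) = 111174256440/49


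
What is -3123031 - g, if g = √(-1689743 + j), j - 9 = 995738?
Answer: -3123031 - 2*I*√173499 ≈ -3.123e+6 - 833.06*I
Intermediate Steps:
j = 995747 (j = 9 + 995738 = 995747)
g = 2*I*√173499 (g = √(-1689743 + 995747) = √(-693996) = 2*I*√173499 ≈ 833.06*I)
-3123031 - g = -3123031 - 2*I*√173499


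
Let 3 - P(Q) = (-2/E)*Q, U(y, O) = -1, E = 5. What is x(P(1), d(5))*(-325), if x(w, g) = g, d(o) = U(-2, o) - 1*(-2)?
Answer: -325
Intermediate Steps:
d(o) = 1 (d(o) = -1 - 1*(-2) = -1 + 2 = 1)
P(Q) = 3 + 2*Q/5 (P(Q) = 3 - (-2/5)*Q = 3 - (-2*1/5)*Q = 3 - (-2)*Q/5 = 3 + 2*Q/5)
x(P(1), d(5))*(-325) = 1*(-325) = -325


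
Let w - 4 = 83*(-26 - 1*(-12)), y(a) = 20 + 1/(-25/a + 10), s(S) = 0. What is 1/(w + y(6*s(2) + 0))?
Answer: -1/1138 ≈ -0.00087873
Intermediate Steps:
y(a) = 20 + 1/(10 - 25/a)
w = -1158 (w = 4 + 83*(-26 - 1*(-12)) = 4 + 83*(-26 + 12) = 4 + 83*(-14) = 4 - 1162 = -1158)
1/(w + y(6*s(2) + 0)) = 1/(-1158 + (-500 + 201*(6*0 + 0))/(5*(-5 + 2*(6*0 + 0)))) = 1/(-1158 + (-500 + 201*(0 + 0))/(5*(-5 + 2*(0 + 0)))) = 1/(-1158 + (-500 + 201*0)/(5*(-5 + 2*0))) = 1/(-1158 + (-500 + 0)/(5*(-5 + 0))) = 1/(-1158 + (⅕)*(-500)/(-5)) = 1/(-1158 + (⅕)*(-⅕)*(-500)) = 1/(-1158 + 20) = 1/(-1138) = -1/1138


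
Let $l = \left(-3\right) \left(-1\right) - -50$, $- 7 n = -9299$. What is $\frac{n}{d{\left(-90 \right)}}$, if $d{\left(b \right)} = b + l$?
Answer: $- \frac{9299}{259} \approx -35.903$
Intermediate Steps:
$n = \frac{9299}{7}$ ($n = \left(- \frac{1}{7}\right) \left(-9299\right) = \frac{9299}{7} \approx 1328.4$)
$l = 53$ ($l = 3 + 50 = 53$)
$d{\left(b \right)} = 53 + b$ ($d{\left(b \right)} = b + 53 = 53 + b$)
$\frac{n}{d{\left(-90 \right)}} = \frac{9299}{7 \left(53 - 90\right)} = \frac{9299}{7 \left(-37\right)} = \frac{9299}{7} \left(- \frac{1}{37}\right) = - \frac{9299}{259}$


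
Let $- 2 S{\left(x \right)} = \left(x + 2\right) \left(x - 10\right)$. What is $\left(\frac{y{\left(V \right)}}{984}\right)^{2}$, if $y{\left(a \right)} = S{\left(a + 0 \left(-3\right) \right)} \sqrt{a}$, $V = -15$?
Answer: $- \frac{528125}{1291008} \approx -0.40908$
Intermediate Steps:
$S{\left(x \right)} = - \frac{\left(-10 + x\right) \left(2 + x\right)}{2}$ ($S{\left(x \right)} = - \frac{\left(x + 2\right) \left(x - 10\right)}{2} = - \frac{\left(2 + x\right) \left(x - 10\right)}{2} = - \frac{\left(2 + x\right) \left(-10 + x\right)}{2} = - \frac{\left(-10 + x\right) \left(2 + x\right)}{2}$)
$y{\left(a \right)} = \sqrt{a} \left(10 + 4 a - \frac{a^{2}}{2}\right)$ ($y{\left(a \right)} = \left(10 + 4 \left(a + 0 \left(-3\right)\right) - \frac{\left(a + 0 \left(-3\right)\right)^{2}}{2}\right) \sqrt{a} = \left(10 + 4 \left(a + 0\right) - \frac{\left(a + 0\right)^{2}}{2}\right) \sqrt{a} = \left(10 + 4 a - \frac{a^{2}}{2}\right) \sqrt{a} = \sqrt{a} \left(10 + 4 a - \frac{a^{2}}{2}\right)$)
$\left(\frac{y{\left(V \right)}}{984}\right)^{2} = \left(\frac{\frac{1}{2} \sqrt{-15} \left(20 - \left(-15\right)^{2} + 8 \left(-15\right)\right)}{984}\right)^{2} = \left(\frac{i \sqrt{15} \left(20 - 225 - 120\right)}{2} \cdot \frac{1}{984}\right)^{2} = \left(\frac{1}{2} i \sqrt{15} \left(-325\right) \frac{1}{984}\right)^{2} = \left(- \frac{325 i \sqrt{15}}{2} \cdot \frac{1}{984}\right)^{2} = \left(- \frac{325 i \sqrt{15}}{1968}\right)^{2} = - \frac{528125}{1291008}$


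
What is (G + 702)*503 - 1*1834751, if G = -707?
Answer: -1837266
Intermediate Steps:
(G + 702)*503 - 1*1834751 = (-707 + 702)*503 - 1*1834751 = -5*503 - 1834751 = -2515 - 1834751 = -1837266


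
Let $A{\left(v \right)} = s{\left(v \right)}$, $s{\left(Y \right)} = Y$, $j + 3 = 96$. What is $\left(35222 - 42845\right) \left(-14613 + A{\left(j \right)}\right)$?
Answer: $110685960$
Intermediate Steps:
$j = 93$ ($j = -3 + 96 = 93$)
$A{\left(v \right)} = v$
$\left(35222 - 42845\right) \left(-14613 + A{\left(j \right)}\right) = \left(35222 - 42845\right) \left(-14613 + 93\right) = \left(-7623\right) \left(-14520\right) = 110685960$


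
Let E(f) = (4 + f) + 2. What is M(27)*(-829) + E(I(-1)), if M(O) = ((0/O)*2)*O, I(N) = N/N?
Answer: 7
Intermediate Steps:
I(N) = 1
E(f) = 6 + f
M(O) = 0 (M(O) = (0*2)*O = 0*O = 0)
M(27)*(-829) + E(I(-1)) = 0*(-829) + (6 + 1) = 0 + 7 = 7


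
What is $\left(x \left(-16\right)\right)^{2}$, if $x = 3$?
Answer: $2304$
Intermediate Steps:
$\left(x \left(-16\right)\right)^{2} = \left(3 \left(-16\right)\right)^{2} = \left(-48\right)^{2} = 2304$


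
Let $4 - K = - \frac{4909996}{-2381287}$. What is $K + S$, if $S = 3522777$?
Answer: $\frac{8388747689151}{2381287} \approx 3.5228 \cdot 10^{6}$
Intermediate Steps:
$K = \frac{4615152}{2381287}$ ($K = 4 - - \frac{4909996}{-2381287} = 4 - \left(-4909996\right) \left(- \frac{1}{2381287}\right) = 4 - \frac{4909996}{2381287} = \frac{4615152}{2381287} \approx 1.9381$)
$K + S = \frac{4615152}{2381287} + 3522777 = \frac{8388747689151}{2381287}$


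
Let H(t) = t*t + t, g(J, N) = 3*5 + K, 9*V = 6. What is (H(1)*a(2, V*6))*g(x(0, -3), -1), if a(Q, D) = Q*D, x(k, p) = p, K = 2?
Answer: 272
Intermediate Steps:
V = ⅔ (V = (⅑)*6 = ⅔ ≈ 0.66667)
g(J, N) = 17 (g(J, N) = 3*5 + 2 = 15 + 2 = 17)
H(t) = t + t² (H(t) = t² + t = t + t²)
a(Q, D) = D*Q
(H(1)*a(2, V*6))*g(x(0, -3), -1) = ((1*(1 + 1))*(((⅔)*6)*2))*17 = ((1*2)*(4*2))*17 = (2*8)*17 = 16*17 = 272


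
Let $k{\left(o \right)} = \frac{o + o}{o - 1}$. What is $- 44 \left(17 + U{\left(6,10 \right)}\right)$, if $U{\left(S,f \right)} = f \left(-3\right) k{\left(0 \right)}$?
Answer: $-748$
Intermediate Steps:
$k{\left(o \right)} = \frac{2 o}{-1 + o}$
$U{\left(S,f \right)} = 0$ ($U{\left(S,f \right)} = f \left(-3\right) 2 \cdot 0 \frac{1}{-1 + 0} = - 3 f 2 \cdot 0 \frac{1}{-1} = - 3 f 2 \cdot 0 \left(-1\right) = - 3 f 0 = 0$)
$- 44 \left(17 + U{\left(6,10 \right)}\right) = - 44 \left(17 + 0\right) = \left(-44\right) 17 = -748$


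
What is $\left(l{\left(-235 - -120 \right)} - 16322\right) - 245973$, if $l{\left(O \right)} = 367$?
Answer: $-261928$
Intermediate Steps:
$\left(l{\left(-235 - -120 \right)} - 16322\right) - 245973 = \left(367 - 16322\right) - 245973 = -15955 - 245973 = -261928$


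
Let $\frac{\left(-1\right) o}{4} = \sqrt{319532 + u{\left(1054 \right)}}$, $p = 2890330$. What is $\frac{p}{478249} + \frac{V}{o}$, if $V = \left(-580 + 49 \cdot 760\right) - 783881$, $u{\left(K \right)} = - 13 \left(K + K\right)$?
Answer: $\frac{2890330}{478249} + \frac{747221 \sqrt{18258}}{292128} \approx 351.67$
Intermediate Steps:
$u{\left(K \right)} = - 26 K$ ($u{\left(K \right)} = - 13 \cdot 2 K = - 26 K$)
$V = -747221$ ($V = \left(-580 + 37240\right) - 783881 = 36660 - 783881 = -747221$)
$o = - 16 \sqrt{18258}$ ($o = - 4 \sqrt{319532 - 27404} = - 4 \sqrt{292128} = - 4 \cdot 4 \sqrt{18258} = - 16 \sqrt{18258} \approx -2162.0$)
$\frac{p}{478249} + \frac{V}{o} = \frac{2890330}{478249} - \frac{747221}{\left(-16\right) \sqrt{18258}} = 2890330 \cdot \frac{1}{478249} - 747221 \left(- \frac{\sqrt{18258}}{292128}\right) = \frac{2890330}{478249} + \frac{747221 \sqrt{18258}}{292128}$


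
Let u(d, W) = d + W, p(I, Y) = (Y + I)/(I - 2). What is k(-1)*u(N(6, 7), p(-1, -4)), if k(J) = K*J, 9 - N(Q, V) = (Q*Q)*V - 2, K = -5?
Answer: -3590/3 ≈ -1196.7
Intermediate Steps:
p(I, Y) = (I + Y)/(-2 + I)
N(Q, V) = 11 - V*Q² (N(Q, V) = 9 - ((Q*Q)*V - 2) = 9 - (Q²*V - 2) = 9 - (V*Q² - 2) = 9 - (-2 + V*Q²) = 9 + (2 - V*Q²) = 11 - V*Q²)
u(d, W) = W + d
k(J) = -5*J
k(-1)*u(N(6, 7), p(-1, -4)) = (-5*(-1))*((-1 - 4)/(-2 - 1) + (11 - 1*7*6²)) = 5*(-5/(-3) + (11 - 1*7*36)) = 5*(-⅓*(-5) + (11 - 252)) = 5*(5/3 - 241) = 5*(-718/3) = -3590/3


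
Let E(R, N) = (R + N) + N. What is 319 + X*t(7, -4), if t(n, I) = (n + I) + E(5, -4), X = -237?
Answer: 319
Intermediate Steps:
E(R, N) = R + 2*N (E(R, N) = (N + R) + N = R + 2*N)
t(n, I) = -3 + I + n (t(n, I) = (n + I) + (5 + 2*(-4)) = (I + n) + (5 - 8) = (I + n) - 3 = -3 + I + n)
319 + X*t(7, -4) = 319 - 237*(-3 - 4 + 7) = 319 - 237*0 = 319 + 0 = 319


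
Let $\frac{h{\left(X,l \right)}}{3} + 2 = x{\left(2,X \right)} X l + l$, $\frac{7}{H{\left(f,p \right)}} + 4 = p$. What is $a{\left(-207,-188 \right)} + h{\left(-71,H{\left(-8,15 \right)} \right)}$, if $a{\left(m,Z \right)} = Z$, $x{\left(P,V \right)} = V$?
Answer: $\frac{103748}{11} \approx 9431.6$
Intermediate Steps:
$H{\left(f,p \right)} = \frac{7}{-4 + p}$
$h{\left(X,l \right)} = -6 + 3 l + 3 l X^{2}$ ($h{\left(X,l \right)} = -6 + 3 \left(X X l + l\right) = -6 + 3 \left(X^{2} l + l\right) = -6 + 3 \left(l X^{2} + l\right) = -6 + 3 \left(l + l X^{2}\right) = -6 + \left(3 l + 3 l X^{2}\right) = -6 + 3 l + 3 l X^{2}$)
$a{\left(-207,-188 \right)} + h{\left(-71,H{\left(-8,15 \right)} \right)} = -188 + \left(-6 + 3 \frac{7}{-4 + 15} + 3 \frac{7}{-4 + 15} \left(-71\right)^{2}\right) = -188 + \left(-6 + 3 \cdot \frac{7}{11} + 3 \cdot \frac{7}{11} \cdot 5041\right) = -188 + \left(-6 + \frac{21}{11} + \frac{105861}{11}\right) = -188 + \frac{105816}{11} = \frac{103748}{11}$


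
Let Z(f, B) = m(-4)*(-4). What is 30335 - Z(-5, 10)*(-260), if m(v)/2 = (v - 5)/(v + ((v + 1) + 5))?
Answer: 20975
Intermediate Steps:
m(v) = 2*(-5 + v)/(6 + 2*v) (m(v) = 2*((v - 5)/(v + ((v + 1) + 5))) = 2*((-5 + v)/(v + ((1 + v) + 5))) = 2*((-5 + v)/(v + (6 + v))) = 2*((-5 + v)/(6 + 2*v)) = 2*(-5 + v)/(6 + 2*v))
Z(f, B) = -36 (Z(f, B) = ((-5 - 4)/(3 - 4))*(-4) = (-9/(-1))*(-4) = -1*(-9)*(-4) = 9*(-4) = -36)
30335 - Z(-5, 10)*(-260) = 30335 - (-36)*(-260) = 30335 - 1*9360 = 30335 - 9360 = 20975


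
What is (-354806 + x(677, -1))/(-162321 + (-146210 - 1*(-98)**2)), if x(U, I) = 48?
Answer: 354758/318135 ≈ 1.1151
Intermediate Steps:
(-354806 + x(677, -1))/(-162321 + (-146210 - 1*(-98)**2)) = (-354806 + 48)/(-162321 + (-146210 - 1*(-98)**2)) = -354758/(-162321 + (-146210 - 1*9604)) = -354758/(-162321 + (-146210 - 9604)) = -354758/(-162321 - 155814) = -354758/(-318135) = -354758*(-1/318135) = 354758/318135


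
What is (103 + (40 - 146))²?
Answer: 9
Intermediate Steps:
(103 + (40 - 146))² = (103 - 106)² = (-3)² = 9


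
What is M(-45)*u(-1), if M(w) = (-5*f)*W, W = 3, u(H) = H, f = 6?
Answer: 90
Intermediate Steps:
M(w) = -90 (M(w) = -5*6*3 = -30*3 = -90)
M(-45)*u(-1) = -90*(-1) = 90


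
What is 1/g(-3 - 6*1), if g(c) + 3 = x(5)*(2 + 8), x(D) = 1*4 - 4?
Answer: -⅓ ≈ -0.33333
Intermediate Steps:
x(D) = 0 (x(D) = 4 - 4 = 0)
g(c) = -3 (g(c) = -3 + 0*(2 + 8) = -3 + 0*10 = -3 + 0 = -3)
1/g(-3 - 6*1) = 1/(-3) = -⅓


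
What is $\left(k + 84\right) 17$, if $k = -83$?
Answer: $17$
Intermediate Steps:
$\left(k + 84\right) 17 = \left(-83 + 84\right) 17 = 1 \cdot 17 = 17$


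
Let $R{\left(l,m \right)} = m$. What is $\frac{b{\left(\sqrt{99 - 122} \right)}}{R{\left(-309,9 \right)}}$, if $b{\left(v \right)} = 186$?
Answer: $\frac{62}{3} \approx 20.667$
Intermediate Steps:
$\frac{b{\left(\sqrt{99 - 122} \right)}}{R{\left(-309,9 \right)}} = \frac{186}{9} = 186 \cdot \frac{1}{9} = \frac{62}{3}$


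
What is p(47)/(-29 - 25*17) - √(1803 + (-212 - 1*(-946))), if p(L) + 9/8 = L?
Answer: -367/3632 - √2537 ≈ -50.470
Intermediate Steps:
p(L) = -9/8 + L
p(47)/(-29 - 25*17) - √(1803 + (-212 - 1*(-946))) = (-9/8 + 47)/(-29 - 25*17) - √(1803 + (-212 - 1*(-946))) = 367/(8*(-29 - 425)) - √(1803 + (-212 + 946)) = (367/8)/(-454) - √(1803 + 734) = (367/8)*(-1/454) - √2537 = -367/3632 - √2537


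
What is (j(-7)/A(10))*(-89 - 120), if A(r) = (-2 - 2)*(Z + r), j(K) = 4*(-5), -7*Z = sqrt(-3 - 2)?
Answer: -102410/981 - 1463*I*sqrt(5)/981 ≈ -104.39 - 3.3347*I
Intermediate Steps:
Z = -I*sqrt(5)/7 (Z = -sqrt(-3 - 2)/7 = -I*sqrt(5)/7 ≈ -0.31944*I)
j(K) = -20
A(r) = -4*r + 4*I*sqrt(5)/7 (A(r) = (-2 - 2)*(-I*sqrt(5)/7 + r) = -4*(r - I*sqrt(5)/7) = -4*r + 4*I*sqrt(5)/7)
(j(-7)/A(10))*(-89 - 120) = (-20/(-4*10 + 4*I*sqrt(5)/7))*(-89 - 120) = -20/(-40 + 4*I*sqrt(5)/7)*(-209) = 4180/(-40 + 4*I*sqrt(5)/7)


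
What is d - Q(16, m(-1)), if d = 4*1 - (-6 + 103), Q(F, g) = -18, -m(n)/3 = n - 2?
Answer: -75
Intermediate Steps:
m(n) = 6 - 3*n (m(n) = -3*(n - 2) = -3*(-2 + n) = 6 - 3*n)
d = -93 (d = 4 - 1*97 = 4 - 97 = -93)
d - Q(16, m(-1)) = -93 - 1*(-18) = -93 + 18 = -75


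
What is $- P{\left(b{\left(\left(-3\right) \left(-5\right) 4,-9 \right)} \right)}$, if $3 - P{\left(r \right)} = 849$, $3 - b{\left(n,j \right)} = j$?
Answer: $846$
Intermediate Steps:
$b{\left(n,j \right)} = 3 - j$
$P{\left(r \right)} = -846$ ($P{\left(r \right)} = 3 - 849 = -846$)
$- P{\left(b{\left(\left(-3\right) \left(-5\right) 4,-9 \right)} \right)} = \left(-1\right) \left(-846\right) = 846$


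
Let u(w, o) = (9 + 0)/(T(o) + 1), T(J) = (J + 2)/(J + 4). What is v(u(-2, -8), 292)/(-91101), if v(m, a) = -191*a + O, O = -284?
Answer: 56056/91101 ≈ 0.61532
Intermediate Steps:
T(J) = (2 + J)/(4 + J)
u(w, o) = 9/(1 + (2 + o)/(4 + o)) (u(w, o) = (9 + 0)/((2 + o)/(4 + o) + 1) = 9/(1 + (2 + o)/(4 + o)))
v(m, a) = -284 - 191*a (v(m, a) = -191*a - 284 = -284 - 191*a)
v(u(-2, -8), 292)/(-91101) = (-284 - 191*292)/(-91101) = (-284 - 55772)*(-1/91101) = -56056*(-1/91101) = 56056/91101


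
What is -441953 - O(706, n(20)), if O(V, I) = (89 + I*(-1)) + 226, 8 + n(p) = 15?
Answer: -442261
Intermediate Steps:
n(p) = 7 (n(p) = -8 + 15 = 7)
O(V, I) = 315 - I (O(V, I) = (89 - I) + 226 = 315 - I)
-441953 - O(706, n(20)) = -441953 - (315 - 1*7) = -441953 - (315 - 7) = -441953 - 1*308 = -441953 - 308 = -442261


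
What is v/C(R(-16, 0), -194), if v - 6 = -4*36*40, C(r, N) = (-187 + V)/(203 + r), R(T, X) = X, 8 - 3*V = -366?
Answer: 3504186/187 ≈ 18739.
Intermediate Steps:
V = 374/3 (V = 8/3 - ⅓*(-366) = 8/3 + 122 = 374/3 ≈ 124.67)
C(r, N) = -187/(3*(203 + r)) (C(r, N) = (-187 + 374/3)/(203 + r) = -187/(3*(203 + r)))
v = -5754 (v = 6 - 4*36*40 = 6 - 144*40 = 6 - 5760 = -5754)
v/C(R(-16, 0), -194) = -5754/((-187/(609 + 3*0))) = -5754/((-187/(609 + 0))) = -5754/((-187/609)) = -5754/((-187*1/609)) = -5754/(-187/609) = -5754*(-609/187) = 3504186/187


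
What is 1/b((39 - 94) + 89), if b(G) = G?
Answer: 1/34 ≈ 0.029412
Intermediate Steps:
1/b((39 - 94) + 89) = 1/((39 - 94) + 89) = 1/(-55 + 89) = 1/34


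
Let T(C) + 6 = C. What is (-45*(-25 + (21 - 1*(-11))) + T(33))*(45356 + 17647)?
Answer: -18144864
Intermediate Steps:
T(C) = -6 + C
(-45*(-25 + (21 - 1*(-11))) + T(33))*(45356 + 17647) = (-45*(-25 + (21 - 1*(-11))) + (-6 + 33))*(45356 + 17647) = (-45*(-25 + (21 + 11)) + 27)*63003 = (-45*(-25 + 32) + 27)*63003 = (-45*7 + 27)*63003 = (-315 + 27)*63003 = -288*63003 = -18144864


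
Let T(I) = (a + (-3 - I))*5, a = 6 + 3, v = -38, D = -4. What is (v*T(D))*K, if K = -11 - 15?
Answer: 49400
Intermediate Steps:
a = 9
T(I) = 30 - 5*I (T(I) = (9 + (-3 - I))*5 = (6 - I)*5 = 30 - 5*I)
K = -26
(v*T(D))*K = -38*(30 - 5*(-4))*(-26) = -38*(30 + 20)*(-26) = -38*50*(-26) = -1900*(-26) = 49400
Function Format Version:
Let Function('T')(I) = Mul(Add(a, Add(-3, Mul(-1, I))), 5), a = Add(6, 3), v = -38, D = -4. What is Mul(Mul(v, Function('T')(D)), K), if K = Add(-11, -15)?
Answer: 49400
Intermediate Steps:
a = 9
Function('T')(I) = Add(30, Mul(-5, I)) (Function('T')(I) = Mul(Add(9, Add(-3, Mul(-1, I))), 5) = Mul(Add(6, Mul(-1, I)), 5) = Add(30, Mul(-5, I)))
K = -26
Mul(Mul(v, Function('T')(D)), K) = Mul(Mul(-38, Add(30, Mul(-5, -4))), -26) = Mul(Mul(-38, Add(30, 20)), -26) = Mul(Mul(-38, 50), -26) = Mul(-1900, -26) = 49400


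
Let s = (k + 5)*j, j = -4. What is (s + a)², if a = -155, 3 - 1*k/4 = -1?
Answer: 57121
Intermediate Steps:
k = 16 (k = 12 - 4*(-1) = 12 + 4 = 16)
s = -84 (s = (16 + 5)*(-4) = 21*(-4) = -84)
(s + a)² = (-84 - 155)² = (-239)² = 57121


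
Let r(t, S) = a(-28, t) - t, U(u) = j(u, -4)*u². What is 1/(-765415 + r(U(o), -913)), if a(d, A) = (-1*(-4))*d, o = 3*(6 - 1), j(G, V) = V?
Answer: -1/764627 ≈ -1.3078e-6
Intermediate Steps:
o = 15 (o = 3*5 = 15)
a(d, A) = 4*d
U(u) = -4*u²
r(t, S) = -112 - t (r(t, S) = 4*(-28) - t = -112 - t)
1/(-765415 + r(U(o), -913)) = 1/(-765415 + (-112 - (-4)*15²)) = 1/(-765415 + (-112 - (-4)*225)) = 1/(-765415 + (-112 - 1*(-900))) = 1/(-765415 + (-112 + 900)) = 1/(-765415 + 788) = 1/(-764627) = -1/764627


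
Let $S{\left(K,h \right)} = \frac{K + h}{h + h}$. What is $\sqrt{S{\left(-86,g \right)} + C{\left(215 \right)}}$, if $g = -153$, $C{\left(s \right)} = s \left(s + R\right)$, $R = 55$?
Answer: $\frac{\sqrt{603960326}}{102} \approx 240.94$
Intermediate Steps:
$C{\left(s \right)} = s \left(55 + s\right)$ ($C{\left(s \right)} = s \left(s + 55\right) = s \left(55 + s\right)$)
$S{\left(K,h \right)} = \frac{K + h}{2 h}$
$\sqrt{S{\left(-86,g \right)} + C{\left(215 \right)}} = \sqrt{\frac{-86 - 153}{2 \left(-153\right)} + 215 \left(55 + 215\right)} = \sqrt{\frac{1}{2} \left(- \frac{1}{153}\right) \left(-239\right) + 215 \cdot 270} = \sqrt{\frac{239}{306} + 58050} = \sqrt{\frac{17763539}{306}} = \frac{\sqrt{603960326}}{102}$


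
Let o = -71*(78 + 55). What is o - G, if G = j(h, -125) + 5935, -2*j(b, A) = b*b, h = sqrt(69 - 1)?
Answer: -15344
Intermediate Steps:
h = 2*sqrt(17) (h = sqrt(68) = 2*sqrt(17) ≈ 8.2462)
j(b, A) = -b**2/2 (j(b, A) = -b*b/2 = -b**2/2)
G = 5901 (G = -(2*sqrt(17))**2/2 + 5935 = -1/2*68 + 5935 = -34 + 5935 = 5901)
o = -9443 (o = -71*133 = -9443)
o - G = -9443 - 1*5901 = -9443 - 5901 = -15344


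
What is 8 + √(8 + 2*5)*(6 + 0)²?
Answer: 8 + 108*√2 ≈ 160.74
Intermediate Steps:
8 + √(8 + 2*5)*(6 + 0)² = 8 + √(8 + 10)*6² = 8 + √18*36 = 8 + (3*√2)*36 = 8 + 108*√2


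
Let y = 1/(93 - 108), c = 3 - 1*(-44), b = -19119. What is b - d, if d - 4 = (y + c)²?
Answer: -4798291/225 ≈ -21326.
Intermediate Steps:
c = 47 (c = 3 + 44 = 47)
y = -1/15 (y = 1/(-15) = -1/15 ≈ -0.066667)
d = 496516/225 (d = 4 + (-1/15 + 47)² = 4 + (704/15)² = 4 + 495616/225 = 496516/225 ≈ 2206.7)
b - d = -19119 - 1*496516/225 = -19119 - 496516/225 = -4798291/225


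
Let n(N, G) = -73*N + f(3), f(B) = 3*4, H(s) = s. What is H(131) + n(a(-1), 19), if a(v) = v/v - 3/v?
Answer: -149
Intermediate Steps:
f(B) = 12
a(v) = 1 - 3/v
n(N, G) = 12 - 73*N (n(N, G) = -73*N + 12 = 12 - 73*N)
H(131) + n(a(-1), 19) = 131 + (12 - 73*(-3 - 1)/(-1)) = 131 + (12 - (-73)*(-4)) = 131 + (12 - 73*4) = 131 + (12 - 292) = 131 - 280 = -149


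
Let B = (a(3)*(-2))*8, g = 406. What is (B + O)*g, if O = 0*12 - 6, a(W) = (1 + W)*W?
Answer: -80388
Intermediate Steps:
a(W) = W*(1 + W)
O = -6 (O = 0 - 6 = -6)
B = -192 (B = ((3*(1 + 3))*(-2))*8 = ((3*4)*(-2))*8 = (12*(-2))*8 = -24*8 = -192)
(B + O)*g = (-192 - 6)*406 = -198*406 = -80388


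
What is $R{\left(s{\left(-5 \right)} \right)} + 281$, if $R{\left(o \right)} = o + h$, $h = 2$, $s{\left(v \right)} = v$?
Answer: $278$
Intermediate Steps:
$R{\left(o \right)} = 2 + o$ ($R{\left(o \right)} = o + 2 = 2 + o$)
$R{\left(s{\left(-5 \right)} \right)} + 281 = \left(2 - 5\right) + 281 = -3 + 281 = 278$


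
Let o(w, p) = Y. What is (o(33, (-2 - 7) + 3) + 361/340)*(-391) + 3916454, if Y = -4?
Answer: 78352057/20 ≈ 3.9176e+6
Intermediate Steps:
o(w, p) = -4
(o(33, (-2 - 7) + 3) + 361/340)*(-391) + 3916454 = (-4 + 361/340)*(-391) + 3916454 = -999/340*(-391) + 3916454 = 22977/20 + 3916454 = 78352057/20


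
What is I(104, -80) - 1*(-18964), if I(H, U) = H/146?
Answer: 1384424/73 ≈ 18965.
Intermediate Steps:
I(H, U) = H/146 (I(H, U) = H*(1/146) = H/146)
I(104, -80) - 1*(-18964) = (1/146)*104 - 1*(-18964) = 52/73 + 18964 = 1384424/73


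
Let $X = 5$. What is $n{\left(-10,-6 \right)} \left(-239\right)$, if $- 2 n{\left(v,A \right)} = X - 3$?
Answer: $239$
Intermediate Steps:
$n{\left(v,A \right)} = -1$ ($n{\left(v,A \right)} = - \frac{5 - 3}{2} = \left(- \frac{1}{2}\right) 2 = -1$)
$n{\left(-10,-6 \right)} \left(-239\right) = \left(-1\right) \left(-239\right) = 239$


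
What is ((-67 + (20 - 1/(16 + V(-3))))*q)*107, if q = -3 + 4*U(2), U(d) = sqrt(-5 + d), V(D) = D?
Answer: 196452/13 - 261936*I*sqrt(3)/13 ≈ 15112.0 - 34899.0*I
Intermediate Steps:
q = -3 + 4*I*sqrt(3) (q = -3 + 4*sqrt(-5 + 2) = -3 + 4*sqrt(-3) = -3 + 4*(I*sqrt(3)) = -3 + 4*I*sqrt(3) ≈ -3.0 + 6.9282*I)
((-67 + (20 - 1/(16 + V(-3))))*q)*107 = ((-67 + (20 - 1/(16 - 3)))*(-3 + 4*I*sqrt(3)))*107 = ((-67 + (20 - 1/13))*(-3 + 4*I*sqrt(3)))*107 = ((-67 + 259/13)*(-3 + 4*I*sqrt(3)))*107 = -612*(-3 + 4*I*sqrt(3))/13*107 = (1836/13 - 2448*I*sqrt(3)/13)*107 = 196452/13 - 261936*I*sqrt(3)/13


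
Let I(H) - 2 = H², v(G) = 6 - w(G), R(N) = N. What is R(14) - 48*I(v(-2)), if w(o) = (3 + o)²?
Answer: -1282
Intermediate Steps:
v(G) = 6 - (3 + G)²
I(H) = 2 + H²
R(14) - 48*I(v(-2)) = 14 - 48*(2 + (6 - (3 - 2)²)²) = 14 - 48*(2 + (6 - 1*1²)²) = 14 - 48*(2 + (6 - 1*1)²) = 14 - 48*(2 + (6 - 1)²) = 14 - 48*(2 + 5²) = 14 - 48*(2 + 25) = 14 - 48*27 = 14 - 1296 = -1282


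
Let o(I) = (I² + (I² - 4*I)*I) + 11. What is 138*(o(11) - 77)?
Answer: 124476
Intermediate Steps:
o(I) = 11 + I² + I*(I² - 4*I) (o(I) = (I² + I*(I² - 4*I)) + 11 = 11 + I² + I*(I² - 4*I))
138*(o(11) - 77) = 138*((11 + 11³ - 3*11²) - 77) = 138*((11 + 1331 - 3*121) - 77) = 138*((11 + 1331 - 363) - 77) = 138*(979 - 77) = 138*902 = 124476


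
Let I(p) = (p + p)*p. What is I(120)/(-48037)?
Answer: -28800/48037 ≈ -0.59954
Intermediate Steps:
I(p) = 2*p² (I(p) = (2*p)*p = 2*p²)
I(120)/(-48037) = (2*120²)/(-48037) = (2*14400)*(-1/48037) = 28800*(-1/48037) = -28800/48037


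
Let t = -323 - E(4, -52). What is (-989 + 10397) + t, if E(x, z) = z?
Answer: 9137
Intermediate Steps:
t = -271 (t = -323 - 1*(-52) = -323 + 52 = -271)
(-989 + 10397) + t = (-989 + 10397) - 271 = 9408 - 271 = 9137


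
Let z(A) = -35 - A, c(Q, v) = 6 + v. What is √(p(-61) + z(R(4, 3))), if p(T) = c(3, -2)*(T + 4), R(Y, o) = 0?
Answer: I*√263 ≈ 16.217*I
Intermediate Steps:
p(T) = 16 + 4*T (p(T) = (6 - 2)*(T + 4) = 4*(4 + T) = 16 + 4*T)
√(p(-61) + z(R(4, 3))) = √((16 + 4*(-61)) + (-35 - 1*0)) = √((16 - 244) + (-35 + 0)) = √(-228 - 35) = √(-263) = I*√263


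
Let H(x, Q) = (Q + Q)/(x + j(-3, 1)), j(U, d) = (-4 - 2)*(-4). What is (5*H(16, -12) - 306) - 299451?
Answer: -299760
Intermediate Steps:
j(U, d) = 24 (j(U, d) = -6*(-4) = 24)
H(x, Q) = 2*Q/(24 + x) (H(x, Q) = (Q + Q)/(x + 24) = (2*Q)/(24 + x) = 2*Q/(24 + x))
(5*H(16, -12) - 306) - 299451 = (5*(2*(-12)/(24 + 16)) - 306) - 299451 = (5*(2*(-12)/40) - 306) - 299451 = (5*(2*(-12)*(1/40)) - 306) - 299451 = (5*(-⅗) - 306) - 299451 = (-3 - 306) - 299451 = -309 - 299451 = -299760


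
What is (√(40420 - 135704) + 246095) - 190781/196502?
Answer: 48357968909/196502 + 2*I*√23821 ≈ 2.4609e+5 + 308.68*I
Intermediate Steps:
(√(40420 - 135704) + 246095) - 190781/196502 = (√(-95284) + 246095) - 190781*1/196502 = (2*I*√23821 + 246095) - 190781/196502 = (246095 + 2*I*√23821) - 190781/196502 = 48357968909/196502 + 2*I*√23821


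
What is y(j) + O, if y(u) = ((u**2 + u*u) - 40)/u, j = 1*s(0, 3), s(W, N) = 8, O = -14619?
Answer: -14608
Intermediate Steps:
j = 8 (j = 1*8 = 8)
y(u) = (-40 + 2*u**2)/u (y(u) = ((u**2 + u**2) - 40)/u = (2*u**2 - 40)/u = (-40 + 2*u**2)/u)
y(j) + O = (-40/8 + 2*8) - 14619 = (-40*1/8 + 16) - 14619 = (-5 + 16) - 14619 = 11 - 14619 = -14608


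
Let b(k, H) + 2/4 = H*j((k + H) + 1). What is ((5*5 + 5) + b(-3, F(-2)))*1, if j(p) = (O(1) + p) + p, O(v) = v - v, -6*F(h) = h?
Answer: 511/18 ≈ 28.389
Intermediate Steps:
F(h) = -h/6
O(v) = 0
j(p) = 2*p (j(p) = (0 + p) + p = p + p = 2*p)
b(k, H) = -½ + H*(2 + 2*H + 2*k) (b(k, H) = -½ + H*(2*((k + H) + 1)) = -½ + H*(2*((H + k) + 1)) = -½ + H*(2*(1 + H + k)) = -½ + H*(2 + 2*H + 2*k))
((5*5 + 5) + b(-3, F(-2)))*1 = ((5*5 + 5) + (-½ + 2*(-⅙*(-2))*(1 - ⅙*(-2) - 3)))*1 = ((25 + 5) + (-½ + 2*(⅓)*(1 + ⅓ - 3)))*1 = (30 + (-½ + 2*(⅓)*(-5/3)))*1 = (30 + (-½ - 10/9))*1 = (30 - 29/18)*1 = (511/18)*1 = 511/18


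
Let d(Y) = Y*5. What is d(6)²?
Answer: 900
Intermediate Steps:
d(Y) = 5*Y
d(6)² = (5*6)² = 30² = 900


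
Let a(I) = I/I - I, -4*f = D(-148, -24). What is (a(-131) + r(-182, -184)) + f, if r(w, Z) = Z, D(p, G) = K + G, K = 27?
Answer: -211/4 ≈ -52.750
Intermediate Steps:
D(p, G) = 27 + G
f = -¾ (f = -(27 - 24)/4 = -¼*3 = -¾ ≈ -0.75000)
a(I) = 1 - I
(a(-131) + r(-182, -184)) + f = ((1 - 1*(-131)) - 184) - ¾ = ((1 + 131) - 184) - ¾ = (132 - 184) - ¾ = -52 - ¾ = -211/4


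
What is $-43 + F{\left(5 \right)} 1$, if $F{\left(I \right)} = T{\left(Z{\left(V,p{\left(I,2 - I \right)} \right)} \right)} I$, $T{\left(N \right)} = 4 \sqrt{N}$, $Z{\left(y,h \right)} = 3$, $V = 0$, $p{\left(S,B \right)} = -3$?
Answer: $-43 + 20 \sqrt{3} \approx -8.359$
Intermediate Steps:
$F{\left(I \right)} = 4 I \sqrt{3}$ ($F{\left(I \right)} = 4 \sqrt{3} I = 4 I \sqrt{3}$)
$-43 + F{\left(5 \right)} 1 = -43 + 4 \cdot 5 \sqrt{3} \cdot 1 = -43 + 20 \sqrt{3} \cdot 1 = -43 + 20 \sqrt{3}$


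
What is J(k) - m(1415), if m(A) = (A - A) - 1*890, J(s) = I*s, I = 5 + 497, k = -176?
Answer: -87462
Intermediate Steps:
I = 502
J(s) = 502*s
m(A) = -890 (m(A) = 0 - 890 = -890)
J(k) - m(1415) = 502*(-176) - 1*(-890) = -88352 + 890 = -87462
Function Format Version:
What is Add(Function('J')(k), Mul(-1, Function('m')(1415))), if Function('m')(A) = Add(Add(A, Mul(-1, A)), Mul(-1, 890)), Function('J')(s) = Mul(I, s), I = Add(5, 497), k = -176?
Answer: -87462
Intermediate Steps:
I = 502
Function('J')(s) = Mul(502, s)
Function('m')(A) = -890 (Function('m')(A) = Add(0, -890) = -890)
Add(Function('J')(k), Mul(-1, Function('m')(1415))) = Add(Mul(502, -176), Mul(-1, -890)) = Add(-88352, 890) = -87462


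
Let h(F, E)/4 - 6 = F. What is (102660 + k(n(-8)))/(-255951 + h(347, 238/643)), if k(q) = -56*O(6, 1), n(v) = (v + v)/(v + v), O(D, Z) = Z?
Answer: -102604/254539 ≈ -0.40310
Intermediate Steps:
h(F, E) = 24 + 4*F
n(v) = 1 (n(v) = (2*v)/((2*v)) = (2*v)*(1/(2*v)) = 1)
k(q) = -56 (k(q) = -56*1 = -56)
(102660 + k(n(-8)))/(-255951 + h(347, 238/643)) = (102660 - 56)/(-255951 + (24 + 4*347)) = 102604/(-255951 + (24 + 1388)) = 102604/(-255951 + 1412) = 102604/(-254539) = 102604*(-1/254539) = -102604/254539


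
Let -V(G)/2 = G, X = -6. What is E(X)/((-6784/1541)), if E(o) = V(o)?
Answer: -4623/1696 ≈ -2.7258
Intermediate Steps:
V(G) = -2*G
E(o) = -2*o
E(X)/((-6784/1541)) = (-2*(-6))/((-6784/1541)) = 12/((-6784*1/1541)) = 12/(-6784/1541) = 12*(-1541/6784) = -4623/1696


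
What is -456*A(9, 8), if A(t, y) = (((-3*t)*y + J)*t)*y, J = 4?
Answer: 6960384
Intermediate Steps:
A(t, y) = t*y*(4 - 3*t*y) (A(t, y) = (((-3*t)*y + 4)*t)*y = ((-3*t*y + 4)*t)*y = ((4 - 3*t*y)*t)*y = (t*(4 - 3*t*y))*y = t*y*(4 - 3*t*y))
-456*A(9, 8) = -4104*8*(4 - 3*9*8) = -4104*8*(4 - 216) = -4104*8*(-212) = -456*(-15264) = 6960384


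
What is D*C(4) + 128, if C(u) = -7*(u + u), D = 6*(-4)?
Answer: 1472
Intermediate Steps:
D = -24
C(u) = -14*u
D*C(4) + 128 = -(-336)*4 + 128 = -24*(-56) + 128 = 1344 + 128 = 1472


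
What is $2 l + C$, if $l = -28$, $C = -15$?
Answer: $-71$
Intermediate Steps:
$2 l + C = 2 \left(-28\right) - 15 = -56 - 15 = -71$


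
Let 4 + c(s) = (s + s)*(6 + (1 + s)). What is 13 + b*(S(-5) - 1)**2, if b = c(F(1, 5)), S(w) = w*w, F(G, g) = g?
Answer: 66829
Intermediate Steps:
c(s) = -4 + 2*s*(7 + s) (c(s) = -4 + (s + s)*(6 + (1 + s)) = -4 + (2*s)*(7 + s) = -4 + 2*s*(7 + s))
S(w) = w**2
b = 116 (b = -4 + 2*5**2 + 14*5 = -4 + 2*25 + 70 = -4 + 50 + 70 = 116)
13 + b*(S(-5) - 1)**2 = 13 + 116*((-5)**2 - 1)**2 = 13 + 116*(25 - 1)**2 = 13 + 116*24**2 = 13 + 116*576 = 13 + 66816 = 66829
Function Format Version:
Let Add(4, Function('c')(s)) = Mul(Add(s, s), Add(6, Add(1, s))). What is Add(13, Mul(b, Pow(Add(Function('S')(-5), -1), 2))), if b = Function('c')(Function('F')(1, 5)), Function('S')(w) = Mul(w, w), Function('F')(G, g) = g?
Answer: 66829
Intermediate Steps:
Function('c')(s) = Add(-4, Mul(2, s, Add(7, s))) (Function('c')(s) = Add(-4, Mul(Add(s, s), Add(6, Add(1, s)))) = Add(-4, Mul(Mul(2, s), Add(7, s))) = Add(-4, Mul(2, s, Add(7, s))))
Function('S')(w) = Pow(w, 2)
b = 116 (b = Add(-4, Mul(2, Pow(5, 2)), Mul(14, 5)) = Add(-4, Mul(2, 25), 70) = Add(-4, 50, 70) = 116)
Add(13, Mul(b, Pow(Add(Function('S')(-5), -1), 2))) = Add(13, Mul(116, Pow(Add(Pow(-5, 2), -1), 2))) = Add(13, Mul(116, Pow(Add(25, -1), 2))) = Add(13, Mul(116, Pow(24, 2))) = Add(13, Mul(116, 576)) = Add(13, 66816) = 66829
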